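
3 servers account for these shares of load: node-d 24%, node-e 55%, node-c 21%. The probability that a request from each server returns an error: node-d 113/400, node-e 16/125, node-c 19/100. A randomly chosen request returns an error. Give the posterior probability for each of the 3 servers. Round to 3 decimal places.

node-d 0.381, node-e 0.395, node-c 0.224

By Bayes' rule, posterior ∝ prior × likelihood:
  node-d: 0.24 × 0.2825 = 0.0678
  node-e: 0.55 × 0.128 = 0.0704
  node-c: 0.21 × 0.19 = 0.0399
Normalizing constant = 0.1781.
P(node-d | error) = 0.0678/0.1781 ≈ 0.381
P(node-e | error) = 0.0704/0.1781 ≈ 0.395
P(node-c | error) = 0.0399/0.1781 ≈ 0.224
(Check: 0.381+0.395+0.224 = 1.000.)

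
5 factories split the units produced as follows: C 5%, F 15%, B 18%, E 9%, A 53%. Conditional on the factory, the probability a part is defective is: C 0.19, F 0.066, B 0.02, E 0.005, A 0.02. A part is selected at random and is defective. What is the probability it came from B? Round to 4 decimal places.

Prior × likelihood for each hypothesis:
  C: 0.05 × 0.19 = 0.0095
  F: 0.15 × 0.066 = 0.0099
  B: 0.18 × 0.02 = 0.0036
  E: 0.09 × 0.005 = 0.00045
  A: 0.53 × 0.02 = 0.0106
Normalizing constant = 0.03405.
P(B | evidence) = 0.0036 / 0.03405 ≈ 0.1057.

0.1057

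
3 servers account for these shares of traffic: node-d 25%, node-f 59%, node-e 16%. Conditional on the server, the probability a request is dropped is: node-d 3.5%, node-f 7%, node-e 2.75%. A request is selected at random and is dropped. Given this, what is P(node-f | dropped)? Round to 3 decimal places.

0.758

Unnormalized posteriors (prior × likelihood):
  node-d: 0.25 × 0.035 = 0.00875
  node-f: 0.59 × 0.07 = 0.0413
  node-e: 0.16 × 0.0275 = 0.0044
Total = 0.05445.
P(node-f | evidence) = 0.0413 / 0.05445 ≈ 0.758.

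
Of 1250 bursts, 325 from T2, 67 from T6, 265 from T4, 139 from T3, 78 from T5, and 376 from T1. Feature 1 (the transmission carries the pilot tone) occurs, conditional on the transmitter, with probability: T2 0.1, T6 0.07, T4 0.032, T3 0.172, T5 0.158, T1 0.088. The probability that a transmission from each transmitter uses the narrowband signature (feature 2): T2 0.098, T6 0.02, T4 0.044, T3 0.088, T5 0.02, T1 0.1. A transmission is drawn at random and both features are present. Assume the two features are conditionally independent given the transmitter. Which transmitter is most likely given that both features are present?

By Bayes' rule, posterior ∝ prior × likelihood:
  T2: 0.26 × 0.1 × 0.098 = 0.002548
  T6: 0.0536 × 0.07 × 0.02 = 0.00007504
  T4: 0.212 × 0.032 × 0.044 = 0.000298496
  T3: 0.1112 × 0.172 × 0.088 = 0.0016831232
  T5: 0.0624 × 0.158 × 0.02 = 0.000197184
  T1: 0.3008 × 0.088 × 0.1 = 0.00264704
Normalizing constant = 0.0074488832.
Largest term belongs to T1, so T1 is most probable.

T1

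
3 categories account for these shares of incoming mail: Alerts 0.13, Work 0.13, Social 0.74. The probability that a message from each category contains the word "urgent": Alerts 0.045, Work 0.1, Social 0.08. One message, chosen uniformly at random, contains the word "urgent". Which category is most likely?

Social

Unnormalized posteriors (prior × likelihood):
  Alerts: 0.13 × 0.045 = 0.00585
  Work: 0.13 × 0.1 = 0.013
  Social: 0.74 × 0.08 = 0.0592
Sum = 0.07805.
Largest term belongs to Social, so Social is most probable.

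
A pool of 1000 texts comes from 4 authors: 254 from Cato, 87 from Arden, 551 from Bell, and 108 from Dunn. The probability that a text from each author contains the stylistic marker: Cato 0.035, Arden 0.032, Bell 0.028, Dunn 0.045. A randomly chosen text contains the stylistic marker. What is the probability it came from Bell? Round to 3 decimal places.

0.483

By Bayes' rule, posterior ∝ prior × likelihood:
  Cato: 0.254 × 0.035 = 0.00889
  Arden: 0.087 × 0.032 = 0.002784
  Bell: 0.551 × 0.028 = 0.015428
  Dunn: 0.108 × 0.045 = 0.00486
Normalizing constant = 0.031962.
P(Bell | evidence) = 0.015428 / 0.031962 ≈ 0.483.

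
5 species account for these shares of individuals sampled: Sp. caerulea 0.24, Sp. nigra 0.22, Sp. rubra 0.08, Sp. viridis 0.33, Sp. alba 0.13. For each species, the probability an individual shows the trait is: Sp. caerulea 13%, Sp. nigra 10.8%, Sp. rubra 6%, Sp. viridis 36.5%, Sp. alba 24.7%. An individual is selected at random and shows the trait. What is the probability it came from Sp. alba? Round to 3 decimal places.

0.151

Compute prior × likelihood for every hypothesis:
  Sp. caerulea: 0.24 × 0.13 = 0.0312
  Sp. nigra: 0.22 × 0.108 = 0.02376
  Sp. rubra: 0.08 × 0.06 = 0.0048
  Sp. viridis: 0.33 × 0.365 = 0.12045
  Sp. alba: 0.13 × 0.247 = 0.03211
Sum = 0.21232.
P(Sp. alba | evidence) = 0.03211 / 0.21232 ≈ 0.151.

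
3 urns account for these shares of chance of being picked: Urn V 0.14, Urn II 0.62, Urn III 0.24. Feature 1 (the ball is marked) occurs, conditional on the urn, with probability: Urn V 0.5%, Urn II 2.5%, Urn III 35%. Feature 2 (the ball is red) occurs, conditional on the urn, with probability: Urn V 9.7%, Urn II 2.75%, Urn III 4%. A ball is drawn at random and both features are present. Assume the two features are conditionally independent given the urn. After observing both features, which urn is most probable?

Urn III

Compute prior × likelihood for every hypothesis:
  Urn V: 0.14 × 0.005 × 0.097 = 0.0000679
  Urn II: 0.62 × 0.025 × 0.0275 = 0.00042625
  Urn III: 0.24 × 0.35 × 0.04 = 0.00336
Normalizing constant = 0.00385415.
Largest term belongs to Urn III, so Urn III is most probable.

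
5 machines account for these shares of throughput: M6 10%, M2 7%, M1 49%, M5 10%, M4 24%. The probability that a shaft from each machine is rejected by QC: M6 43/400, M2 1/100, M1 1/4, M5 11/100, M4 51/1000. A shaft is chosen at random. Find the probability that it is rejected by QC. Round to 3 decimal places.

Unnormalized posteriors (prior × likelihood):
  M6: 0.1 × 0.1075 = 0.01075
  M2: 0.07 × 0.01 = 0.0007
  M1: 0.49 × 0.25 = 0.1225
  M5: 0.1 × 0.11 = 0.011
  M4: 0.24 × 0.051 = 0.01224
P(rejected) = 0.01075 + 0.0007 + 0.1225 + 0.011 + 0.01224 = 0.15719 → 0.157.

0.157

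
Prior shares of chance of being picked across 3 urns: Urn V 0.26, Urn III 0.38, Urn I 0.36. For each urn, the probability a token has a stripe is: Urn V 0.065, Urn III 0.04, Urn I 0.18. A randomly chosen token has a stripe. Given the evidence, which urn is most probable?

Urn I

Compute prior × likelihood for every hypothesis:
  Urn V: 0.26 × 0.065 = 0.0169
  Urn III: 0.38 × 0.04 = 0.0152
  Urn I: 0.36 × 0.18 = 0.0648
Sum = 0.0969.
Largest term belongs to Urn I, so Urn I is most probable.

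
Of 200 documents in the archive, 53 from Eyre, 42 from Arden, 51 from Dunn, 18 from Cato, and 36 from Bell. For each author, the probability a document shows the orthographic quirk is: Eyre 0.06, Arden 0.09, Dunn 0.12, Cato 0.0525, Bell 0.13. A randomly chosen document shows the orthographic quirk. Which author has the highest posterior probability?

By Bayes' rule, posterior ∝ prior × likelihood:
  Eyre: 0.265 × 0.06 = 0.0159
  Arden: 0.21 × 0.09 = 0.0189
  Dunn: 0.255 × 0.12 = 0.0306
  Cato: 0.09 × 0.0525 = 0.004725
  Bell: 0.18 × 0.13 = 0.0234
Sum = 0.093525.
Largest term belongs to Dunn, so Dunn is most probable.

Dunn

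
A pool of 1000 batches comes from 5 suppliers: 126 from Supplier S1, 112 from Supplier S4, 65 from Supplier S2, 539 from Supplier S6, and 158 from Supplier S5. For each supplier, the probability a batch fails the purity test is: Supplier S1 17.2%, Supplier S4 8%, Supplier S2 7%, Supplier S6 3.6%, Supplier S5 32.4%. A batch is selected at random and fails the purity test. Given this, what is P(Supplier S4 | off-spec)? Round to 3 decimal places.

Compute prior × likelihood for every hypothesis:
  Supplier S1: 0.126 × 0.172 = 0.021672
  Supplier S4: 0.112 × 0.08 = 0.00896
  Supplier S2: 0.065 × 0.07 = 0.00455
  Supplier S6: 0.539 × 0.036 = 0.019404
  Supplier S5: 0.158 × 0.324 = 0.051192
Normalizing constant = 0.105778.
P(Supplier S4 | evidence) = 0.00896 / 0.105778 ≈ 0.085.

0.085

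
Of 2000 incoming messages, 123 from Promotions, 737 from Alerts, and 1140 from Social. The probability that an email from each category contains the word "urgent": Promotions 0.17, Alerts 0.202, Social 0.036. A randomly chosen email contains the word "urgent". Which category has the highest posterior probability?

Alerts

Unnormalized posteriors (prior × likelihood):
  Promotions: 0.0615 × 0.17 = 0.010455
  Alerts: 0.3685 × 0.202 = 0.074437
  Social: 0.57 × 0.036 = 0.02052
Total = 0.105412.
Largest term belongs to Alerts, so Alerts is most probable.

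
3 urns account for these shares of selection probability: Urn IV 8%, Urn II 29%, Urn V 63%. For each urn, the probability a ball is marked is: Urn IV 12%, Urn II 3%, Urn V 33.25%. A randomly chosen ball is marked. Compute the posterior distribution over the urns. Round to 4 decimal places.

By Bayes' rule, posterior ∝ prior × likelihood:
  Urn IV: 0.08 × 0.12 = 0.0096
  Urn II: 0.29 × 0.03 = 0.0087
  Urn V: 0.63 × 0.3325 = 0.209475
Normalizing constant = 0.227775.
P(Urn IV | marked) = 0.0096/0.227775 ≈ 0.0421
P(Urn II | marked) = 0.0087/0.227775 ≈ 0.0382
P(Urn V | marked) = 0.209475/0.227775 ≈ 0.9197

Urn IV 0.0421, Urn II 0.0382, Urn V 0.9197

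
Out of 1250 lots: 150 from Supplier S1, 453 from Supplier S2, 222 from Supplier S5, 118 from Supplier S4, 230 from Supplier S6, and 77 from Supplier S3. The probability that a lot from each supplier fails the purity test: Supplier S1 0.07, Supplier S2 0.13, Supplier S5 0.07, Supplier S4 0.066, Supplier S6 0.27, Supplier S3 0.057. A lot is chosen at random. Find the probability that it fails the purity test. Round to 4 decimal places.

0.1274

Compute prior × likelihood for every hypothesis:
  Supplier S1: 0.12 × 0.07 = 0.0084
  Supplier S2: 0.3624 × 0.13 = 0.047112
  Supplier S5: 0.1776 × 0.07 = 0.012432
  Supplier S4: 0.0944 × 0.066 = 0.0062304
  Supplier S6: 0.184 × 0.27 = 0.04968
  Supplier S3: 0.0616 × 0.057 = 0.0035112
P(off-spec) = 0.0084 + 0.047112 + 0.012432 + 0.0062304 + 0.04968 + 0.0035112 = 0.1273656 → 0.1274.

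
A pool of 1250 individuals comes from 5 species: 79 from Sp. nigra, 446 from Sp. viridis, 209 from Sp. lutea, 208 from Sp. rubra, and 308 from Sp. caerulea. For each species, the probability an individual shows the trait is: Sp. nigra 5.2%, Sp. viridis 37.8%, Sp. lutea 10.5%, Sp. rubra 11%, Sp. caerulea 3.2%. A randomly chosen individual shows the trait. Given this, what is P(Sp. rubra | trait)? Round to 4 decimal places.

0.1006

Prior × likelihood for each hypothesis:
  Sp. nigra: 0.0632 × 0.052 = 0.0032864
  Sp. viridis: 0.3568 × 0.378 = 0.1348704
  Sp. lutea: 0.1672 × 0.105 = 0.017556
  Sp. rubra: 0.1664 × 0.11 = 0.018304
  Sp. caerulea: 0.2464 × 0.032 = 0.0078848
Sum = 0.1819016.
P(Sp. rubra | evidence) = 0.018304 / 0.1819016 ≈ 0.1006.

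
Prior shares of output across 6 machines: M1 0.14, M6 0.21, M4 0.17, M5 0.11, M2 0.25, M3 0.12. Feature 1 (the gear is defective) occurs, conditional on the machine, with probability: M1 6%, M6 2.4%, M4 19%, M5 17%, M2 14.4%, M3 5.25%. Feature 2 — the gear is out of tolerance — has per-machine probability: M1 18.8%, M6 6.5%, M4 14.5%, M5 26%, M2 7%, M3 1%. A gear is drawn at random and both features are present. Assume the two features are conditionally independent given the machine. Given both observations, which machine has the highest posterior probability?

M5

By Bayes' rule, posterior ∝ prior × likelihood:
  M1: 0.14 × 0.06 × 0.188 = 0.0015792
  M6: 0.21 × 0.024 × 0.065 = 0.0003276
  M4: 0.17 × 0.19 × 0.145 = 0.0046835
  M5: 0.11 × 0.17 × 0.26 = 0.004862
  M2: 0.25 × 0.144 × 0.07 = 0.00252
  M3: 0.12 × 0.0525 × 0.01 = 0.000063
Total = 0.0140353.
Largest term belongs to M5, so M5 is most probable.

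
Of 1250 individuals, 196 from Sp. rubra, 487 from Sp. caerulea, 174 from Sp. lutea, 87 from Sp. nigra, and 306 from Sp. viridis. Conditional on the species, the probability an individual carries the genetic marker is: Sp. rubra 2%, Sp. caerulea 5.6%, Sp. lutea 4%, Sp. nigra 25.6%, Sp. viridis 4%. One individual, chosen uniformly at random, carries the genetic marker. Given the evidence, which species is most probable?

Unnormalized posteriors (prior × likelihood):
  Sp. rubra: 0.1568 × 0.02 = 0.003136
  Sp. caerulea: 0.3896 × 0.056 = 0.0218176
  Sp. lutea: 0.1392 × 0.04 = 0.005568
  Sp. nigra: 0.0696 × 0.256 = 0.0178176
  Sp. viridis: 0.2448 × 0.04 = 0.009792
Total = 0.0581312.
Largest term belongs to Sp. caerulea, so Sp. caerulea is most probable.

Sp. caerulea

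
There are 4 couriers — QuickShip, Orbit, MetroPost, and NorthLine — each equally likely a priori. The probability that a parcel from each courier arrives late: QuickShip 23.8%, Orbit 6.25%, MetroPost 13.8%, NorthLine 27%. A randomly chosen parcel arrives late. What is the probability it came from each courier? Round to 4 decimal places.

With a uniform prior (1/4 each), posterior ∝ likelihood:
  QuickShip: 0.238
  Orbit: 0.0625
  MetroPost: 0.138
  NorthLine: 0.27
Total = 0.7085.
P(QuickShip | late) = 0.238/0.7085 ≈ 0.3359
P(Orbit | late) = 0.0625/0.7085 ≈ 0.0882
P(MetroPost | late) = 0.138/0.7085 ≈ 0.1948
P(NorthLine | late) = 0.27/0.7085 ≈ 0.3811

QuickShip 0.3359, Orbit 0.0882, MetroPost 0.1948, NorthLine 0.3811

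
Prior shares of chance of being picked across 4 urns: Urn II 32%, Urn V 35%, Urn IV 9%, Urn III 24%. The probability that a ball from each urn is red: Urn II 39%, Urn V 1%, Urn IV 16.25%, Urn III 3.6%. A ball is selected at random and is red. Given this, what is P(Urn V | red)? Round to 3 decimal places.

0.023

By Bayes' rule, posterior ∝ prior × likelihood:
  Urn II: 0.32 × 0.39 = 0.1248
  Urn V: 0.35 × 0.01 = 0.0035
  Urn IV: 0.09 × 0.1625 = 0.014625
  Urn III: 0.24 × 0.036 = 0.00864
Normalizing constant = 0.151565.
P(Urn V | evidence) = 0.0035 / 0.151565 ≈ 0.023.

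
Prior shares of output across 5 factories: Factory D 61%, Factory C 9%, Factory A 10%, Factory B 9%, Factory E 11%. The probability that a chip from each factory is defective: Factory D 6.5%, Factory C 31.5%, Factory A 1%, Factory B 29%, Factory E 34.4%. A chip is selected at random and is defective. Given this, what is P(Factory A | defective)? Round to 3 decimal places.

0.008

Unnormalized posteriors (prior × likelihood):
  Factory D: 0.61 × 0.065 = 0.03965
  Factory C: 0.09 × 0.315 = 0.02835
  Factory A: 0.1 × 0.01 = 0.001
  Factory B: 0.09 × 0.29 = 0.0261
  Factory E: 0.11 × 0.344 = 0.03784
Total = 0.13294.
P(Factory A | evidence) = 0.001 / 0.13294 ≈ 0.008.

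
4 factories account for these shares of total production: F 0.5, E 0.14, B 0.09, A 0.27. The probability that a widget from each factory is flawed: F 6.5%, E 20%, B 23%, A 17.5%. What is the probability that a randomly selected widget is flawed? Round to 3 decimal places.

0.128

Prior × likelihood for each hypothesis:
  F: 0.5 × 0.065 = 0.0325
  E: 0.14 × 0.2 = 0.028
  B: 0.09 × 0.23 = 0.0207
  A: 0.27 × 0.175 = 0.04725
P(flawed) = 0.0325 + 0.028 + 0.0207 + 0.04725 = 0.12845 → 0.128.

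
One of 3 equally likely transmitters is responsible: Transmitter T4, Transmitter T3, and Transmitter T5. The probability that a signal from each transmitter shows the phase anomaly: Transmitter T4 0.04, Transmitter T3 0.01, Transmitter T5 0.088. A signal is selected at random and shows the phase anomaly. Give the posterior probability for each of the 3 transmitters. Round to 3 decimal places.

Transmitter T4 0.290, Transmitter T3 0.072, Transmitter T5 0.638

Since the prior is uniform, the posterior is proportional to the likelihood:
  Transmitter T4: 0.04
  Transmitter T3: 0.01
  Transmitter T5: 0.088
Total = 0.138.
P(Transmitter T4 | anomaly) = 0.04/0.138 ≈ 0.290
P(Transmitter T3 | anomaly) = 0.01/0.138 ≈ 0.072
P(Transmitter T5 | anomaly) = 0.088/0.138 ≈ 0.638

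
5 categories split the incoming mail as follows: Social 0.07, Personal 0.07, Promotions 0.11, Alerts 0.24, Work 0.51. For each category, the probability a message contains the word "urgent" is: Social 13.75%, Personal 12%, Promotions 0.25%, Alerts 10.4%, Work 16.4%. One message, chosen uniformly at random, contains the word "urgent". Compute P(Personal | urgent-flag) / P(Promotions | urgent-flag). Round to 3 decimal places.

30.545

Compute prior × likelihood for every hypothesis:
  Social: 0.07 × 0.1375 = 0.009625
  Personal: 0.07 × 0.12 = 0.0084
  Promotions: 0.11 × 0.0025 = 0.000275
  Alerts: 0.24 × 0.104 = 0.02496
  Work: 0.51 × 0.164 = 0.08364
Sum = 0.1269.
The ratio is 0.0084 / 0.000275 (the normalizer cancels) = 30.545.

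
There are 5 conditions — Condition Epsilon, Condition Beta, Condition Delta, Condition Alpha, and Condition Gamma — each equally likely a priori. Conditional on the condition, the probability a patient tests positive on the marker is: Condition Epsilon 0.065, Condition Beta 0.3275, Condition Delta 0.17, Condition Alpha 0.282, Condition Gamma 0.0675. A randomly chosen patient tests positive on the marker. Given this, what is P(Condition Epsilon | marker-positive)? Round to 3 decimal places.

0.071

With a uniform prior (1/5 each), posterior ∝ likelihood:
  Condition Epsilon: 0.065
  Condition Beta: 0.3275
  Condition Delta: 0.17
  Condition Alpha: 0.282
  Condition Gamma: 0.0675
Normalizing constant = 0.912.
P(Condition Epsilon | evidence) = 0.065 / 0.912 ≈ 0.071.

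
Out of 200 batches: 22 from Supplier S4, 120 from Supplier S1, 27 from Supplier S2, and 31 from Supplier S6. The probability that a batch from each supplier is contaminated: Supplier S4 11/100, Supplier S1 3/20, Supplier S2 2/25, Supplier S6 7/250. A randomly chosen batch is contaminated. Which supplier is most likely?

Supplier S1

Unnormalized posteriors (prior × likelihood):
  Supplier S4: 0.11 × 0.11 = 0.0121
  Supplier S1: 0.6 × 0.15 = 0.09
  Supplier S2: 0.135 × 0.08 = 0.0108
  Supplier S6: 0.155 × 0.028 = 0.00434
Total = 0.11724.
Largest term belongs to Supplier S1, so Supplier S1 is most probable.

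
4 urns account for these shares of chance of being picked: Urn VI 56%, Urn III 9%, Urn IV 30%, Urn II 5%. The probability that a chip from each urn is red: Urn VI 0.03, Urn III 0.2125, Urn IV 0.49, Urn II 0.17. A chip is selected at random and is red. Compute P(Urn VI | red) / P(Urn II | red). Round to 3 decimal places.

Unnormalized posteriors (prior × likelihood):
  Urn VI: 0.56 × 0.03 = 0.0168
  Urn III: 0.09 × 0.2125 = 0.019125
  Urn IV: 0.3 × 0.49 = 0.147
  Urn II: 0.05 × 0.17 = 0.0085
Total = 0.191425.
The ratio is 0.0168 / 0.0085 (the normalizer cancels) = 1.976.

1.976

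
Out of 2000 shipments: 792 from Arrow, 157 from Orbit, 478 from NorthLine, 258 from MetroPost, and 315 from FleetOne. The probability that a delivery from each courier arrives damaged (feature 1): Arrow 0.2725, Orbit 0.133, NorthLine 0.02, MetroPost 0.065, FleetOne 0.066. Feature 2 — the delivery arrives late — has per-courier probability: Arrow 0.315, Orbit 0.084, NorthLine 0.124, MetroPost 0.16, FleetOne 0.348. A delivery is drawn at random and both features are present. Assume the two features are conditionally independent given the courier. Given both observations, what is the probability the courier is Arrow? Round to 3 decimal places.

By Bayes' rule, posterior ∝ prior × likelihood:
  Arrow: 0.396 × 0.2725 × 0.315 = 0.03399165
  Orbit: 0.0785 × 0.133 × 0.084 = 0.000877002
  NorthLine: 0.239 × 0.02 × 0.124 = 0.00059272
  MetroPost: 0.129 × 0.065 × 0.16 = 0.0013416
  FleetOne: 0.1575 × 0.066 × 0.348 = 0.00361746
Sum = 0.040420432.
P(Arrow | evidence) = 0.03399165 / 0.040420432 ≈ 0.841.

0.841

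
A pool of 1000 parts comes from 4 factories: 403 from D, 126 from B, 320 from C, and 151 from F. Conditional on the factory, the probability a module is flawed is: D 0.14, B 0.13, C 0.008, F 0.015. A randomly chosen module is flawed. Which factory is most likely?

By Bayes' rule, posterior ∝ prior × likelihood:
  D: 0.403 × 0.14 = 0.05642
  B: 0.126 × 0.13 = 0.01638
  C: 0.32 × 0.008 = 0.00256
  F: 0.151 × 0.015 = 0.002265
Normalizing constant = 0.077625.
Largest term belongs to D, so D is most probable.

D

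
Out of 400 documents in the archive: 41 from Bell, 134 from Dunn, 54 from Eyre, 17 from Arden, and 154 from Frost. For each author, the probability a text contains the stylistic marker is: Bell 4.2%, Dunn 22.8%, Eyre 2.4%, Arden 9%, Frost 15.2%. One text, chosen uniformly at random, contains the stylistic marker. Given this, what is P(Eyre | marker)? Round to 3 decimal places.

0.022

By Bayes' rule, posterior ∝ prior × likelihood:
  Bell: 0.1025 × 0.042 = 0.004305
  Dunn: 0.335 × 0.228 = 0.07638
  Eyre: 0.135 × 0.024 = 0.00324
  Arden: 0.0425 × 0.09 = 0.003825
  Frost: 0.385 × 0.152 = 0.05852
Total = 0.14627.
P(Eyre | evidence) = 0.00324 / 0.14627 ≈ 0.022.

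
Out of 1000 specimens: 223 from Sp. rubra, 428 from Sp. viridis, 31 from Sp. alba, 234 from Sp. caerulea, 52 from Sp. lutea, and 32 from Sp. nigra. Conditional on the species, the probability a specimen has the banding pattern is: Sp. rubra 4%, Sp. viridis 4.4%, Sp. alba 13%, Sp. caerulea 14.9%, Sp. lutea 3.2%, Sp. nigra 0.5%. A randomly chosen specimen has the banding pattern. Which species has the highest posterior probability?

By Bayes' rule, posterior ∝ prior × likelihood:
  Sp. rubra: 0.223 × 0.04 = 0.00892
  Sp. viridis: 0.428 × 0.044 = 0.018832
  Sp. alba: 0.031 × 0.13 = 0.00403
  Sp. caerulea: 0.234 × 0.149 = 0.034866
  Sp. lutea: 0.052 × 0.032 = 0.001664
  Sp. nigra: 0.032 × 0.005 = 0.00016
Total = 0.068472.
Largest term belongs to Sp. caerulea, so Sp. caerulea is most probable.

Sp. caerulea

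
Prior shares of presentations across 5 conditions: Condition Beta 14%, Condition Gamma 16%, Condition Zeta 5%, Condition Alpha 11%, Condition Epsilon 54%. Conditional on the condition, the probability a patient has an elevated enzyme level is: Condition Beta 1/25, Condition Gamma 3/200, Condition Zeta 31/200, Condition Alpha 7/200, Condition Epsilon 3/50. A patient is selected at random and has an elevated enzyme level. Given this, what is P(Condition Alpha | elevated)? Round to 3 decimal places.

Compute prior × likelihood for every hypothesis:
  Condition Beta: 0.14 × 0.04 = 0.0056
  Condition Gamma: 0.16 × 0.015 = 0.0024
  Condition Zeta: 0.05 × 0.155 = 0.00775
  Condition Alpha: 0.11 × 0.035 = 0.00385
  Condition Epsilon: 0.54 × 0.06 = 0.0324
Total = 0.052.
P(Condition Alpha | evidence) = 0.00385 / 0.052 ≈ 0.074.

0.074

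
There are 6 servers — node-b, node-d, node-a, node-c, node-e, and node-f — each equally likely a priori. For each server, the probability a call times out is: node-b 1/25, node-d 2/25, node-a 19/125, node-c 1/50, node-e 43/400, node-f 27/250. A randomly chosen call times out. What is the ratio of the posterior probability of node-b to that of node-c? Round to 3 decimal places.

Since the prior is uniform, the posterior is proportional to the likelihood:
  node-b: 0.04
  node-d: 0.08
  node-a: 0.152
  node-c: 0.02
  node-e: 0.1075
  node-f: 0.108
Sum = 0.5075.
The ratio is 0.04 / 0.02 (the normalizer cancels) = 2.000.

2.000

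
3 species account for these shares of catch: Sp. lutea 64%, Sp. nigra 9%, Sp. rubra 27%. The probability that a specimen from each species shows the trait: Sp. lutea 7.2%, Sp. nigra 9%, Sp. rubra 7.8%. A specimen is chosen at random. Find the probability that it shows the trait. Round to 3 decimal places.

0.075

Unnormalized posteriors (prior × likelihood):
  Sp. lutea: 0.64 × 0.072 = 0.04608
  Sp. nigra: 0.09 × 0.09 = 0.0081
  Sp. rubra: 0.27 × 0.078 = 0.02106
P(trait) = 0.04608 + 0.0081 + 0.02106 = 0.07524 → 0.075.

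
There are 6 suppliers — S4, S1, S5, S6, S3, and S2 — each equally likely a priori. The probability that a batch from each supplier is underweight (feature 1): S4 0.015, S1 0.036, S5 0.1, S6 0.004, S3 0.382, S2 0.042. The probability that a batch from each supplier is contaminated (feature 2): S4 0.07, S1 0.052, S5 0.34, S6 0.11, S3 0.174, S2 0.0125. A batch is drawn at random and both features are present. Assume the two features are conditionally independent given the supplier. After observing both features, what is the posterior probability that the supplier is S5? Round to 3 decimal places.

Since the prior is uniform, the posterior is proportional to the likelihood:
  S4: 0.015 × 0.07 = 0.00105
  S1: 0.036 × 0.052 = 0.001872
  S5: 0.1 × 0.34 = 0.034
  S6: 0.004 × 0.11 = 0.00044
  S3: 0.382 × 0.174 = 0.066468
  S2: 0.042 × 0.0125 = 0.000525
Normalizing constant = 0.104355.
P(S5 | evidence) = 0.034 / 0.104355 ≈ 0.326.

0.326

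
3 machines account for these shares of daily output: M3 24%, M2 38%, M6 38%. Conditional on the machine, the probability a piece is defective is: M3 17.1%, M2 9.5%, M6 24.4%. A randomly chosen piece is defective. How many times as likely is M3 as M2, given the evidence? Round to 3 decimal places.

Prior × likelihood for each hypothesis:
  M3: 0.24 × 0.171 = 0.04104
  M2: 0.38 × 0.095 = 0.0361
  M6: 0.38 × 0.244 = 0.09272
Total = 0.16986.
The ratio is 0.04104 / 0.0361 (the normalizer cancels) = 1.137.

1.137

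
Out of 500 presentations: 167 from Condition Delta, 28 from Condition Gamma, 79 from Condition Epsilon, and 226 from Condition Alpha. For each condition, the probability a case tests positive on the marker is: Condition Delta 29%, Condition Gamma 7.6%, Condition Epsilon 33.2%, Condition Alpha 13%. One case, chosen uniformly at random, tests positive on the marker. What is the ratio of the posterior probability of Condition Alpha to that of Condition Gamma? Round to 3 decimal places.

13.806

By Bayes' rule, posterior ∝ prior × likelihood:
  Condition Delta: 0.334 × 0.29 = 0.09686
  Condition Gamma: 0.056 × 0.076 = 0.004256
  Condition Epsilon: 0.158 × 0.332 = 0.052456
  Condition Alpha: 0.452 × 0.13 = 0.05876
Sum = 0.212332.
The ratio is 0.05876 / 0.004256 (the normalizer cancels) = 13.806.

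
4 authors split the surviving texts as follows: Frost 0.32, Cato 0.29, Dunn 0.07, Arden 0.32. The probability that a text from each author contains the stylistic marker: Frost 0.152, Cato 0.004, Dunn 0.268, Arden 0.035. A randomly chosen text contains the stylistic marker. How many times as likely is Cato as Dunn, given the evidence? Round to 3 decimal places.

Unnormalized posteriors (prior × likelihood):
  Frost: 0.32 × 0.152 = 0.04864
  Cato: 0.29 × 0.004 = 0.00116
  Dunn: 0.07 × 0.268 = 0.01876
  Arden: 0.32 × 0.035 = 0.0112
Sum = 0.07976.
The ratio is 0.00116 / 0.01876 (the normalizer cancels) = 0.062.

0.062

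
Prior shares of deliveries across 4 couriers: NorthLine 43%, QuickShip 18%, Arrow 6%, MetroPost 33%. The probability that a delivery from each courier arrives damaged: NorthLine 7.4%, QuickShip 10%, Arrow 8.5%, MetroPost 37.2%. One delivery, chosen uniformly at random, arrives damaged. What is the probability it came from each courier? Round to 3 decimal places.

NorthLine 0.179, QuickShip 0.101, Arrow 0.029, MetroPost 0.691

Unnormalized posteriors (prior × likelihood):
  NorthLine: 0.43 × 0.074 = 0.03182
  QuickShip: 0.18 × 0.1 = 0.018
  Arrow: 0.06 × 0.085 = 0.0051
  MetroPost: 0.33 × 0.372 = 0.12276
Sum = 0.17768.
P(NorthLine | damaged) = 0.03182/0.17768 ≈ 0.179
P(QuickShip | damaged) = 0.018/0.17768 ≈ 0.101
P(Arrow | damaged) = 0.0051/0.17768 ≈ 0.029
P(MetroPost | damaged) = 0.12276/0.17768 ≈ 0.691
(Check: 0.179+0.101+0.029+0.691 = 1.000.)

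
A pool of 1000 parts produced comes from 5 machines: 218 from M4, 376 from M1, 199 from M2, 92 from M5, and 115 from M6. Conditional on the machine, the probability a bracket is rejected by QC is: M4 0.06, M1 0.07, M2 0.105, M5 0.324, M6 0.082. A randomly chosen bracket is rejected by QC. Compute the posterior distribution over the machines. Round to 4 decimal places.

By Bayes' rule, posterior ∝ prior × likelihood:
  M4: 0.218 × 0.06 = 0.01308
  M1: 0.376 × 0.07 = 0.02632
  M2: 0.199 × 0.105 = 0.020895
  M5: 0.092 × 0.324 = 0.029808
  M6: 0.115 × 0.082 = 0.00943
Sum = 0.099533.
P(M4 | rejected) = 0.01308/0.099533 ≈ 0.1314
P(M1 | rejected) = 0.02632/0.099533 ≈ 0.2644
P(M2 | rejected) = 0.020895/0.099533 ≈ 0.2099
P(M5 | rejected) = 0.029808/0.099533 ≈ 0.2995
P(M6 | rejected) = 0.00943/0.099533 ≈ 0.0947

M4 0.1314, M1 0.2644, M2 0.2099, M5 0.2995, M6 0.0947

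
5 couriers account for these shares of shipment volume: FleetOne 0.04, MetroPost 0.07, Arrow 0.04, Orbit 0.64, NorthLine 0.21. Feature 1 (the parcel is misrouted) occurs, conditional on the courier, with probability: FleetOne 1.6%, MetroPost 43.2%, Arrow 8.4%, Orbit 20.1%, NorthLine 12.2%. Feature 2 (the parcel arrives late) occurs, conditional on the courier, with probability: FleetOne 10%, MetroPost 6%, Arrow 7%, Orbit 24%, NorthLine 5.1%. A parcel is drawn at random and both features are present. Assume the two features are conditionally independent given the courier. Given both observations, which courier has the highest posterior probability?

Compute prior × likelihood for every hypothesis:
  FleetOne: 0.04 × 0.016 × 0.1 = 0.000064
  MetroPost: 0.07 × 0.432 × 0.06 = 0.0018144
  Arrow: 0.04 × 0.084 × 0.07 = 0.0002352
  Orbit: 0.64 × 0.201 × 0.24 = 0.0308736
  NorthLine: 0.21 × 0.122 × 0.051 = 0.00130662
Sum = 0.03429382.
Largest term belongs to Orbit, so Orbit is most probable.

Orbit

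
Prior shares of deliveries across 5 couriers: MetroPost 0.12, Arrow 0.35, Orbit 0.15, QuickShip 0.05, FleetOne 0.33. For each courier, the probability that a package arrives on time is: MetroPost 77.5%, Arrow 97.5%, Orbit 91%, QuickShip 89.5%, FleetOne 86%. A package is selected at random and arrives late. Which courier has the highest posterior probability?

Taking complements, P(late | each) = MetroPost 0.225, Arrow 0.025, Orbit 0.09, QuickShip 0.105, FleetOne 0.14.
By Bayes' rule, posterior ∝ prior × likelihood:
  MetroPost: 0.12 × 0.225 = 0.027
  Arrow: 0.35 × 0.025 = 0.00875
  Orbit: 0.15 × 0.09 = 0.0135
  QuickShip: 0.05 × 0.105 = 0.00525
  FleetOne: 0.33 × 0.14 = 0.0462
Total = 0.1007.
Largest term belongs to FleetOne, so FleetOne is most probable.

FleetOne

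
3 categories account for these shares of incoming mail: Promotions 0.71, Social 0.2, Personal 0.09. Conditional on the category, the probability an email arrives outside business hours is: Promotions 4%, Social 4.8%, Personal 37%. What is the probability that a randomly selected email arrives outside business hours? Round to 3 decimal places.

0.071

By Bayes' rule, posterior ∝ prior × likelihood:
  Promotions: 0.71 × 0.04 = 0.0284
  Social: 0.2 × 0.048 = 0.0096
  Personal: 0.09 × 0.37 = 0.0333
P(off-hours) = 0.0284 + 0.0096 + 0.0333 = 0.0713 → 0.071.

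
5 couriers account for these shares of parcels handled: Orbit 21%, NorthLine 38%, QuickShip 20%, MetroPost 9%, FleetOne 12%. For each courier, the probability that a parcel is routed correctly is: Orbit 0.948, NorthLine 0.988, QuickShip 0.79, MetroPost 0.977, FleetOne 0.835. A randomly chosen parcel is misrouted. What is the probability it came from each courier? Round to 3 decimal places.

Taking complements, P(misrouted | each) = Orbit 0.052, NorthLine 0.012, QuickShip 0.21, MetroPost 0.023, FleetOne 0.165.
By Bayes' rule, posterior ∝ prior × likelihood:
  Orbit: 0.21 × 0.052 = 0.01092
  NorthLine: 0.38 × 0.012 = 0.00456
  QuickShip: 0.2 × 0.21 = 0.042
  MetroPost: 0.09 × 0.023 = 0.00207
  FleetOne: 0.12 × 0.165 = 0.0198
Sum = 0.07935.
P(Orbit | misrouted) = 0.01092/0.07935 ≈ 0.138
P(NorthLine | misrouted) = 0.00456/0.07935 ≈ 0.057
P(QuickShip | misrouted) = 0.042/0.07935 ≈ 0.529
P(MetroPost | misrouted) = 0.00207/0.07935 ≈ 0.026
P(FleetOne | misrouted) = 0.0198/0.07935 ≈ 0.250

Orbit 0.138, NorthLine 0.057, QuickShip 0.529, MetroPost 0.026, FleetOne 0.250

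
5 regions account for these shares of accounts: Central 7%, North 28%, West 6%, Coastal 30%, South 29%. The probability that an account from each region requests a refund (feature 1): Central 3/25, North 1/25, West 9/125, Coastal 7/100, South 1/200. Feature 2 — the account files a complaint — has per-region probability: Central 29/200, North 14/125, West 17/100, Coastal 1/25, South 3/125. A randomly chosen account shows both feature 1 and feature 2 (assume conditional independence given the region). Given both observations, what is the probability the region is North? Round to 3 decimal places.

Prior × likelihood for each hypothesis:
  Central: 0.07 × 0.12 × 0.145 = 0.001218
  North: 0.28 × 0.04 × 0.112 = 0.0012544
  West: 0.06 × 0.072 × 0.17 = 0.0007344
  Coastal: 0.3 × 0.07 × 0.04 = 0.00084
  South: 0.29 × 0.005 × 0.024 = 0.0000348
Normalizing constant = 0.0040816.
P(North | evidence) = 0.0012544 / 0.0040816 ≈ 0.307.

0.307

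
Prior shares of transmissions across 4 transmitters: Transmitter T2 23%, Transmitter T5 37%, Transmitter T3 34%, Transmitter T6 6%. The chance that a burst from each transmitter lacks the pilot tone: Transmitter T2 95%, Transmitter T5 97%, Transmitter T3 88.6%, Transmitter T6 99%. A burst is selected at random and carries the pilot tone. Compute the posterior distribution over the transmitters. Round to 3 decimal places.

Transmitter T2 0.186, Transmitter T5 0.179, Transmitter T3 0.626, Transmitter T6 0.010

Taking complements, P(pilot | each) = Transmitter T2 0.05, Transmitter T5 0.03, Transmitter T3 0.114, Transmitter T6 0.01.
Unnormalized posteriors (prior × likelihood):
  Transmitter T2: 0.23 × 0.05 = 0.0115
  Transmitter T5: 0.37 × 0.03 = 0.0111
  Transmitter T3: 0.34 × 0.114 = 0.03876
  Transmitter T6: 0.06 × 0.01 = 0.0006
Total = 0.06196.
P(Transmitter T2 | pilot) = 0.0115/0.06196 ≈ 0.186
P(Transmitter T5 | pilot) = 0.0111/0.06196 ≈ 0.179
P(Transmitter T3 | pilot) = 0.03876/0.06196 ≈ 0.626
P(Transmitter T6 | pilot) = 0.0006/0.06196 ≈ 0.010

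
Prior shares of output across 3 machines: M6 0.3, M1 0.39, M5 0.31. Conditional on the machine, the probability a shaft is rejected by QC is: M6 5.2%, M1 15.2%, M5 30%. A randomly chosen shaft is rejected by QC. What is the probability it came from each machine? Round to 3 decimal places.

Compute prior × likelihood for every hypothesis:
  M6: 0.3 × 0.052 = 0.0156
  M1: 0.39 × 0.152 = 0.05928
  M5: 0.31 × 0.3 = 0.093
Normalizing constant = 0.16788.
P(M6 | rejected) = 0.0156/0.16788 ≈ 0.093
P(M1 | rejected) = 0.05928/0.16788 ≈ 0.353
P(M5 | rejected) = 0.093/0.16788 ≈ 0.554

M6 0.093, M1 0.353, M5 0.554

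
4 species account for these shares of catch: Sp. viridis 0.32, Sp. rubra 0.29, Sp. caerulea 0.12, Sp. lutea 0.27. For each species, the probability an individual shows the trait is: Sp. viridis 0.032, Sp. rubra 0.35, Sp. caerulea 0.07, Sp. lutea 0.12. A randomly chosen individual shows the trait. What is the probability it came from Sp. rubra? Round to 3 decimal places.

By Bayes' rule, posterior ∝ prior × likelihood:
  Sp. viridis: 0.32 × 0.032 = 0.01024
  Sp. rubra: 0.29 × 0.35 = 0.1015
  Sp. caerulea: 0.12 × 0.07 = 0.0084
  Sp. lutea: 0.27 × 0.12 = 0.0324
Total = 0.15254.
P(Sp. rubra | evidence) = 0.1015 / 0.15254 ≈ 0.665.

0.665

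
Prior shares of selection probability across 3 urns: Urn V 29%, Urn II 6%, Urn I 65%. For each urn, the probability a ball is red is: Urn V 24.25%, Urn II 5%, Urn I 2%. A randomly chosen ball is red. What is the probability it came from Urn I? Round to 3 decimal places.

By Bayes' rule, posterior ∝ prior × likelihood:
  Urn V: 0.29 × 0.2425 = 0.070325
  Urn II: 0.06 × 0.05 = 0.003
  Urn I: 0.65 × 0.02 = 0.013
Sum = 0.086325.
P(Urn I | evidence) = 0.013 / 0.086325 ≈ 0.151.

0.151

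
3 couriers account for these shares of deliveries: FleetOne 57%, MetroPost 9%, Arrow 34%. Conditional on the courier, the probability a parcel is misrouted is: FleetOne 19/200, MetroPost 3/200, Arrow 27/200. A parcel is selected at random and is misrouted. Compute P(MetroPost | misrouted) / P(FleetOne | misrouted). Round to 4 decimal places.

By Bayes' rule, posterior ∝ prior × likelihood:
  FleetOne: 0.57 × 0.095 = 0.05415
  MetroPost: 0.09 × 0.015 = 0.00135
  Arrow: 0.34 × 0.135 = 0.0459
Sum = 0.1014.
The ratio is 0.00135 / 0.05415 (the normalizer cancels) = 0.0249.

0.0249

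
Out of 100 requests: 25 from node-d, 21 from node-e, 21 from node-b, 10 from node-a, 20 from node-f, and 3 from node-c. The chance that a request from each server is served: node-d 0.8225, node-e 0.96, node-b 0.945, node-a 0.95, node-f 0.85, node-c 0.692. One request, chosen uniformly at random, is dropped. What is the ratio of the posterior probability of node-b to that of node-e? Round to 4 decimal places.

Taking complements, P(dropped | each) = node-d 0.1775, node-e 0.04, node-b 0.055, node-a 0.05, node-f 0.15, node-c 0.308.
Compute prior × likelihood for every hypothesis:
  node-d: 0.25 × 0.1775 = 0.044375
  node-e: 0.21 × 0.04 = 0.0084
  node-b: 0.21 × 0.055 = 0.01155
  node-a: 0.1 × 0.05 = 0.005
  node-f: 0.2 × 0.15 = 0.03
  node-c: 0.03 × 0.308 = 0.00924
Normalizing constant = 0.108565.
The ratio is 0.01155 / 0.0084 (the normalizer cancels) = 1.3750.

1.3750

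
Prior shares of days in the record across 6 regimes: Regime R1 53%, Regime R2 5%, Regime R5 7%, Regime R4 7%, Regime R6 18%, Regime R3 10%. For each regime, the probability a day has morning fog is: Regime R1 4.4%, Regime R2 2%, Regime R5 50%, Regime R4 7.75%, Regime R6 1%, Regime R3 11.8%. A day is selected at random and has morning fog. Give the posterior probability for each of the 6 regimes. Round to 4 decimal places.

Regime R1 0.2977, Regime R2 0.0128, Regime R5 0.4467, Regime R4 0.0692, Regime R6 0.0230, Regime R3 0.1506

Compute prior × likelihood for every hypothesis:
  Regime R1: 0.53 × 0.044 = 0.02332
  Regime R2: 0.05 × 0.02 = 0.001
  Regime R5: 0.07 × 0.5 = 0.035
  Regime R4: 0.07 × 0.0775 = 0.005425
  Regime R6: 0.18 × 0.01 = 0.0018
  Regime R3: 0.1 × 0.118 = 0.0118
Total = 0.078345.
P(Regime R1 | fog) = 0.02332/0.078345 ≈ 0.2977
P(Regime R2 | fog) = 0.001/0.078345 ≈ 0.0128
P(Regime R5 | fog) = 0.035/0.078345 ≈ 0.4467
P(Regime R4 | fog) = 0.005425/0.078345 ≈ 0.0692
P(Regime R6 | fog) = 0.0018/0.078345 ≈ 0.0230
P(Regime R3 | fog) = 0.0118/0.078345 ≈ 0.1506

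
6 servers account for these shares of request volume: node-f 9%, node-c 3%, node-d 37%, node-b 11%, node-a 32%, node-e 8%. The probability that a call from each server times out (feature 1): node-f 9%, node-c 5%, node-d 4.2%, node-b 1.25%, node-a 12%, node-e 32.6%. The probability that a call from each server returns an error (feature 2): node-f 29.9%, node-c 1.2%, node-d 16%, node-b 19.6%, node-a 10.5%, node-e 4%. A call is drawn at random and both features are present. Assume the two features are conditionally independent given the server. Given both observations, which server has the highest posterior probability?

node-a

Unnormalized posteriors (prior × likelihood):
  node-f: 0.09 × 0.09 × 0.299 = 0.0024219
  node-c: 0.03 × 0.05 × 0.012 = 0.000018
  node-d: 0.37 × 0.042 × 0.16 = 0.0024864
  node-b: 0.11 × 0.0125 × 0.196 = 0.0002695
  node-a: 0.32 × 0.12 × 0.105 = 0.004032
  node-e: 0.08 × 0.326 × 0.04 = 0.0010432
Normalizing constant = 0.010271.
Largest term belongs to node-a, so node-a is most probable.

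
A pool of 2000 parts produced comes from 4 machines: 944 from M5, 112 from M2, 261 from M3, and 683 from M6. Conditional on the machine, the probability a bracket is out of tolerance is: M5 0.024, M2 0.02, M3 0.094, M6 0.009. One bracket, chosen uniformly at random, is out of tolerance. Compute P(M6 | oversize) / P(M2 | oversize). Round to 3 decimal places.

Compute prior × likelihood for every hypothesis:
  M5: 0.472 × 0.024 = 0.011328
  M2: 0.056 × 0.02 = 0.00112
  M3: 0.1305 × 0.094 = 0.012267
  M6: 0.3415 × 0.009 = 0.0030735
Normalizing constant = 0.0277885.
The ratio is 0.0030735 / 0.00112 (the normalizer cancels) = 2.744.

2.744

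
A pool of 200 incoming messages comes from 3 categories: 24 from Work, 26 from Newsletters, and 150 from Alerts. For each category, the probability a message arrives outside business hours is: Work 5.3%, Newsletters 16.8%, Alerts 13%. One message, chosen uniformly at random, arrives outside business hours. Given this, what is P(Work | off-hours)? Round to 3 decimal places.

Prior × likelihood for each hypothesis:
  Work: 0.12 × 0.053 = 0.00636
  Newsletters: 0.13 × 0.168 = 0.02184
  Alerts: 0.75 × 0.13 = 0.0975
Normalizing constant = 0.1257.
P(Work | evidence) = 0.00636 / 0.1257 ≈ 0.051.

0.051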